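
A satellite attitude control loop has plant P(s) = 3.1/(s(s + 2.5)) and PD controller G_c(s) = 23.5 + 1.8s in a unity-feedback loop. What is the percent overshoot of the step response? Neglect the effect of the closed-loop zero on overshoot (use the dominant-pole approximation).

Forward path: (23.5 + 1.8s)·3.1/(s(s+2.5)). The closed-loop characteristic equation is s² + (2.5 + 3.1·1.8)s + 3.1·23.5 = 0.
That is s² + 8.08s + 72.85 = 0, so ω_n = 8.535 rad/s and ζ = 8.08/(2·8.535) = 0.4733.
%OS = 100·exp(−πζ/√(1−ζ²)) = 18.5%.

18.5%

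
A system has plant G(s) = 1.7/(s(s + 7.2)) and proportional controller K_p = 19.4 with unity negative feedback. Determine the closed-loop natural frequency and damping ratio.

ω_n = 5.74 rad/s, ζ = 0.627

With unity feedback the closed-loop characteristic equation is s² + 7.2s + 19.4·1.7 = s² + 7.2s + 32.98 = 0.
So ω_n² = 32.98 ⇒ ω_n = 5.743 rad/s, and ζ = 7.2/(2ω_n) = 0.627.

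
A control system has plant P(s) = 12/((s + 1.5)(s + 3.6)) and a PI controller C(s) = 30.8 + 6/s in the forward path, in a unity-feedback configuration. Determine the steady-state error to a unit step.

The open loop C(s)P(s) has a pole at the origin (type 1), so the static position error constant is infinite and e_ss = 1/(1+∞) = 0.

0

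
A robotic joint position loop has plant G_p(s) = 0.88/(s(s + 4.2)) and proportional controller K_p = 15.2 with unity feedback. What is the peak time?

T_p = 1.05 s

Closed-loop characteristic equation: s² + 4.2s + 13.38 = 0, so ω_n = 3.657 rad/s and ζ = 4.2/(2·3.657) = 0.5742.
Damped frequency ω_d = ω_n√(1−ζ²) = 2.994 rad/s, so peak time T_p = π/ω_d = 1.05 s.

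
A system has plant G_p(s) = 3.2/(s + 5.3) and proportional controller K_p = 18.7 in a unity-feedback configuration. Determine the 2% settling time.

Closed-loop transfer function: T(s) = K_p·G_p(s)/(1 + K_p·G_p(s)) = 59.84/(s + 5.3 + 59.84) = 59.84/(s + 65.14).
Time constant τ = 1/65.14 = 0.01535 s, so the 2% settling time is about 4τ = 0.0614 s.

T_s ≈ 0.0614 s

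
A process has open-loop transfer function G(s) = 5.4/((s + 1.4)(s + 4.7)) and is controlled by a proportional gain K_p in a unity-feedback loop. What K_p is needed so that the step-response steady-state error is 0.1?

The loop is type 0, so e_ss(step) = 1/(1 + K_pos) with K_pos = K_p·G(0).
G(0) = 0.8207. Require 1/(1 + K_p·0.8207) = 0.1, so 1 + 0.8207·K_p = 10.
K_p = (10 − 1)/0.8207 = 11.

K_p = 11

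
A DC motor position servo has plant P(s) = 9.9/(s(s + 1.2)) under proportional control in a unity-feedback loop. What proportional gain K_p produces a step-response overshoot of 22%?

From %OS = 100·exp(−πζ/√(1−ζ²)) = 22%, ζ = −ln(0.22)/√(π²+ln²(0.22)) = 0.4342.
Characteristic equation s² + 1.2s + 9.9K_p = 0 gives ζ = 1.2/(2√(9.9K_p)).
Setting ζ = 0.4342: √(9.9K_p) = 1.2/(2·0.4342) = 1.382, so K_p = 1.91/9.9 = 0.193.

K_p = 0.193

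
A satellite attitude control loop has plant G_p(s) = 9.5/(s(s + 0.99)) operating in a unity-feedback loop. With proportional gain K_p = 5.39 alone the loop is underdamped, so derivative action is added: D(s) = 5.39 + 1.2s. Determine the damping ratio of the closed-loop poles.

Forward path: (5.39 + 1.2s)·9.5/(s(s+0.99)). The closed-loop characteristic equation is s² + (0.99 + 9.5·1.2)s + 9.5·5.39 = 0.
That is s² + 12.39s + 51.2 = 0, so ω_n = 7.156 rad/s and ζ = 12.39/(2·7.156) = 0.8657.

ζ = 0.866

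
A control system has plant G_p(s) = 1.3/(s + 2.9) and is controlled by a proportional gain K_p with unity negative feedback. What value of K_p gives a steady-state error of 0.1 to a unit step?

The loop is type 0, so e_ss(step) = 1/(1 + K_pos) with K_pos = K_p·G_p(0).
G_p(0) = 0.4483. Require 1/(1 + K_p·0.4483) = 0.1, so 1 + 0.4483·K_p = 10.
K_p = (10 − 1)/0.4483 = 20.1.

K_p = 20.1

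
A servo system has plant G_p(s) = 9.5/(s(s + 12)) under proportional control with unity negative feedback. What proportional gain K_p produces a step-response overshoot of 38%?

K_p = 43.7

From %OS = 100·exp(−πζ/√(1−ζ²)) = 38%, ζ = −ln(0.38)/√(π²+ln²(0.38)) = 0.2943.
Characteristic equation s² + 12s + 9.5K_p = 0 gives ζ = 12/(2√(9.5K_p)).
Setting ζ = 0.2943: √(9.5K_p) = 12/(2·0.2943) = 20.38, so K_p = 415.5/9.5 = 43.7.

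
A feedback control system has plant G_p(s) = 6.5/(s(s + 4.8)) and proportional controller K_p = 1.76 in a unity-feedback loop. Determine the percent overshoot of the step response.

4.23%

From 1 + K_pG_p(s) = 0: s² + 4.8s + 11.44 = 0 ⇒ ω_n = 3.382, ζ = 0.7096.
%OS = 100·exp(−πζ/√(1−ζ²)) = 100·exp(−π·0.7096/√0.4965) = 4.23%.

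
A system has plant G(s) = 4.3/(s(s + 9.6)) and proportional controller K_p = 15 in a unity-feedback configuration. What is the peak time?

T_p = 0.488 s

The closed-loop denominator s² + 9.6s + 64.5 gives ω_n = √64.5 = 8.031 and ζ = 9.6/(2ω_n) = 0.5977.
Damped frequency ω_d = ω_n√(1−ζ²) = 6.439 rad/s, so peak time T_p = π/ω_d = 0.488 s.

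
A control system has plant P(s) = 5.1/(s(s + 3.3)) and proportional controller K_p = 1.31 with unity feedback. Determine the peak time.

T_p = 1.58 s

The closed-loop denominator s² + 3.3s + 6.681 gives ω_n = √6.681 = 2.585 and ζ = 3.3/(2ω_n) = 0.6384.
Damped frequency ω_d = ω_n√(1−ζ²) = 1.99 rad/s, so peak time T_p = π/ω_d = 1.58 s.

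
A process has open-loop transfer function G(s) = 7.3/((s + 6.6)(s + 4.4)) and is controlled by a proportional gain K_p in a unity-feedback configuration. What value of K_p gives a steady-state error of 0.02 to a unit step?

K_p = 195

For a type-0 loop with proportional control, e_ss = 1/(1 + K_p·G(0)).
G(0) = 0.2514. Require 1/(1 + K_p·0.2514) = 0.02, so 1 + 0.2514·K_p = 50.
K_p = (50 − 1)/0.2514 = 195.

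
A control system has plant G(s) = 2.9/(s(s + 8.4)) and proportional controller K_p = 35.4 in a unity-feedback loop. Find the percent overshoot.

From 1 + K_pG(s) = 0: s² + 8.4s + 102.7 = 0 ⇒ ω_n = 10.13, ζ = 0.4145.
%OS = 100·exp(−πζ/√(1−ζ²)) = 100·exp(−π·0.4145/√0.8282) = 23.9%.

23.9%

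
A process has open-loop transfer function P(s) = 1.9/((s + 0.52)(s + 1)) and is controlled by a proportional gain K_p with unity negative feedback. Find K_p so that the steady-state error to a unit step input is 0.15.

K_p = 1.55

The loop is type 0, so e_ss(step) = 1/(1 + K_pos) with K_pos = K_p·P(0).
P(0) = 3.654. Require 1/(1 + K_p·3.654) = 0.15, so 1 + 3.654·K_p = 6.667.
K_p = (6.667 − 1)/3.654 = 1.55.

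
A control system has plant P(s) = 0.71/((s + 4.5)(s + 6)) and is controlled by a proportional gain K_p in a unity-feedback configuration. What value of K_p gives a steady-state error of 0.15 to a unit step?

K_p = 215

The loop is type 0, so e_ss(step) = 1/(1 + K_pos) with K_pos = K_p·P(0).
P(0) = 0.0263. Require 1/(1 + K_p·0.0263) = 0.15, so 1 + 0.0263·K_p = 6.667.
K_p = (6.667 − 1)/0.0263 = 215.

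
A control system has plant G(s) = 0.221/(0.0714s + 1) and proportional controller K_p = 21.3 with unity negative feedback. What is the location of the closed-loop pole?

s = -79.93

Closed loop: T(s) = K_p·G/(1+K_p·G) = 4.707/(0.0714s + 1 + 4.707), with pole at s = −(1 + 4.707)/0.0714 = −79.93.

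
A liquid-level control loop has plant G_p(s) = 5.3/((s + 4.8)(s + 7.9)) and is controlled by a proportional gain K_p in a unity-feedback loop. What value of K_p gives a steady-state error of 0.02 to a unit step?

K_p = 351

Steady-state error for a unit step on this type-0 loop is 1/(1 + K_p·G_p(0)).
G_p(0) = 0.1398. Require 1/(1 + K_p·0.1398) = 0.02, so 1 + 0.1398·K_p = 50.
K_p = (50 − 1)/0.1398 = 351.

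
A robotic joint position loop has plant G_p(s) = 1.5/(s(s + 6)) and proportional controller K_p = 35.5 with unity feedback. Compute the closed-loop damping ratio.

The closed-loop denominator is s(s+6) + 35.5·1.5 = s² + 6s + 53.25.
Matching s² + 2ζω_n s + ω_n²: ω_n = √53.25 = 7.297 rad/s and 2ζω_n = 6, so ζ = 6/(2·7.297) = 0.411.

ζ = 0.411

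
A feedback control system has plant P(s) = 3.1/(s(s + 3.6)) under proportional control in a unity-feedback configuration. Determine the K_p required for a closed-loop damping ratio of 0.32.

K_p = 10.2

Closed-loop characteristic equation: s² + 3.6s + K_p·3.1 = 0.
So ω_n = √(3.1K_p) and 2ζω_n = 3.6, giving ζ = 3.6/(2√(3.1K_p)).
Setting ζ = 0.32: √(3.1K_p) = 3.6/(2·0.32) = 5.625, so K_p = 31.64/3.1 = 10.2.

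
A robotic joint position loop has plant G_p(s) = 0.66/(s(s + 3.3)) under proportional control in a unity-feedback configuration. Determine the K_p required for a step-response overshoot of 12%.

K_p = 13.2

From %OS = 100·exp(−πζ/√(1−ζ²)) = 12%, ζ = −ln(0.12)/√(π²+ln²(0.12)) = 0.5594.
Characteristic equation s² + 3.3s + 0.66K_p = 0 gives ζ = 3.3/(2√(0.66K_p)).
Setting ζ = 0.5594: √(0.66K_p) = 3.3/(2·0.5594) = 2.95, so K_p = 8.7/0.66 = 13.2.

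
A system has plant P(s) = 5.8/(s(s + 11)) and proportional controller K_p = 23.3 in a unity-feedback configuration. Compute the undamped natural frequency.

The closed-loop denominator is s(s+11) + 23.3·5.8 = s² + 11s + 135.1.
So ω_n² = 135.1 ⇒ ω_n = 11.62 rad/s, and ζ = 11/(2ω_n) = 0.473.

ω_n = 11.6 rad/s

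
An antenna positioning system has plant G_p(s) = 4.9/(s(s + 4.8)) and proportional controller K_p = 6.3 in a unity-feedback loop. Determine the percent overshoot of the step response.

22.2%

Closed-loop characteristic equation: s² + 4.8s + 30.87 = 0, so ω_n = 5.556 rad/s and ζ = 4.8/(2·5.556) = 0.432.
%OS = 100·exp(−πζ/√(1−ζ²)) = 100·exp(−π·0.432/√0.8134) = 22.2%.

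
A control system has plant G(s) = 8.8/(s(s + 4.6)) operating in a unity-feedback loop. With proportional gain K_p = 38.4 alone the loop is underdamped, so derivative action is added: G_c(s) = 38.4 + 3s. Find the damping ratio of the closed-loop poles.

ζ = 0.843

Forward path: (38.4 + 3s)·8.8/(s(s+4.6)). The closed-loop characteristic equation is s² + (4.6 + 8.8·3)s + 8.8·38.4 = 0.
That is s² + 31s + 337.9 = 0, so ω_n = 18.38 rad/s and ζ = 31/(2·18.38) = 0.8432.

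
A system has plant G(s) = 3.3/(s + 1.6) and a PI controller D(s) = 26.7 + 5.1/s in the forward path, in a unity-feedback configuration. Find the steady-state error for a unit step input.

The open loop D(s)G(s) has a pole at the origin (type 1), so the static position error constant is infinite and e_ss = 1/(1+∞) = 0.

0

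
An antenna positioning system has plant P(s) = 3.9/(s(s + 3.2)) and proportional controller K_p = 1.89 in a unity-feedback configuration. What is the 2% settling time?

T_s ≈ 2.5 s

The closed-loop denominator s² + 3.2s + 7.371 gives ω_n = √7.371 = 2.715 and ζ = 3.2/(2ω_n) = 0.5893.
2% settling time T_s ≈ 4/(ζω_n) = 4/1.6 = 2.5 s.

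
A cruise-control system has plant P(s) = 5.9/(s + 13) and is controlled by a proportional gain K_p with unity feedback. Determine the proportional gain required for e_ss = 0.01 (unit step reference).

K_p = 218

For a type-0 loop with proportional control, e_ss = 1/(1 + K_p·P(0)).
P(0) = 0.4538. Require 1/(1 + K_p·0.4538) = 0.01, so 1 + 0.4538·K_p = 100.
K_p = (100 − 1)/0.4538 = 218.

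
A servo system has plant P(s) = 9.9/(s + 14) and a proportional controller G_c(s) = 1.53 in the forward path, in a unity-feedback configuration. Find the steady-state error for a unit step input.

The loop is type 0. Static position error constant K_pos = G_c(0)·P(0) = 1.53·0.7071 = 1.082.
Steady-state error to a unit step: e_ss = 1/(1+K_pos) = 1/2.082 = 0.48.

0.48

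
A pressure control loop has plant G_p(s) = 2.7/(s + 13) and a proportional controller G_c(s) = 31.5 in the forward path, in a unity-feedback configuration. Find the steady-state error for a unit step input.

0.133

The loop is type 0. Static position error constant K_pos = G_c(0)·G_p(0) = 31.5·0.2077 = 6.542.
Steady-state error to a unit step: e_ss = 1/(1+K_pos) = 1/7.542 = 0.133.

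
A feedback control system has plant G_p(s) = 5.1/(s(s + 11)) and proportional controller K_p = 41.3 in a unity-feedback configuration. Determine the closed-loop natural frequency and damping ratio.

The closed-loop denominator is s(s+11) + 41.3·5.1 = s² + 11s + 210.6.
So ω_n² = 210.6 ⇒ ω_n = 14.51 rad/s, and ζ = 11/(2ω_n) = 0.379.

ω_n = 14.5 rad/s, ζ = 0.379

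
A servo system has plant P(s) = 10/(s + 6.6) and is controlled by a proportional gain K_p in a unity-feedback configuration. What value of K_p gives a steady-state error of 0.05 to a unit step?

Steady-state error for a unit step on this type-0 loop is 1/(1 + K_p·P(0)).
P(0) = 1.515. Require 1/(1 + K_p·1.515) = 0.05, so 1 + 1.515·K_p = 20.
K_p = (20 − 1)/1.515 = 12.5.

K_p = 12.5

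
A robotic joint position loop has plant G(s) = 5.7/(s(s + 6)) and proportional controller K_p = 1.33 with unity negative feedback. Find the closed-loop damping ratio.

1 + K_p·G(s) = 0 gives s² + 6s + 7.581 = 0.
So ω_n² = 7.581 ⇒ ω_n = 2.753 rad/s, and ζ = 6/(2ω_n) = 1.09.

ζ = 1.09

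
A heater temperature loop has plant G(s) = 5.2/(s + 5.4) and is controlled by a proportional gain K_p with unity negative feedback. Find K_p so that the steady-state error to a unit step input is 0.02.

K_p = 50.9

Steady-state error for a unit step on this type-0 loop is 1/(1 + K_p·G(0)).
G(0) = 0.963. Require 1/(1 + K_p·0.963) = 0.02, so 1 + 0.963·K_p = 50.
K_p = (50 − 1)/0.963 = 50.9.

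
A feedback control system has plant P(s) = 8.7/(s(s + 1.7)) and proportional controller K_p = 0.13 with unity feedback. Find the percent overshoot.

The closed-loop denominator s² + 1.7s + 1.131 gives ω_n = √1.131 = 1.063 and ζ = 1.7/(2ω_n) = 0.7993.
%OS = 100·exp(−πζ/√(1−ζ²)) = 100·exp(−π·0.7993/√0.3612) = 1.53%.

1.53%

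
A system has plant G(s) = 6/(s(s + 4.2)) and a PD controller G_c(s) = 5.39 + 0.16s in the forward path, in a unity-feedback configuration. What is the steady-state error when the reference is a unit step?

0

The open loop G_c(s)G(s) has a pole at the origin (type 1), so the static position error constant is infinite and e_ss = 1/(1+∞) = 0.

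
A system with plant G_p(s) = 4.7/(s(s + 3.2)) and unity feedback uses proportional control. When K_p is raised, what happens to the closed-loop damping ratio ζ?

ζ = 3.2/(2√(4.7K_p)); increasing K_p raises the denominator, so ζ falls.

decrease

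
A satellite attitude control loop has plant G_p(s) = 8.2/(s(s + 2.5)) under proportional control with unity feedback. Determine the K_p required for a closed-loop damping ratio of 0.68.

Closed-loop characteristic equation: s² + 2.5s + K_p·8.2 = 0.
So ω_n = √(8.2K_p) and 2ζω_n = 2.5, giving ζ = 2.5/(2√(8.2K_p)).
Setting ζ = 0.68: √(8.2K_p) = 2.5/(2·0.68) = 1.838, so K_p = 3.379/8.2 = 0.412.

K_p = 0.412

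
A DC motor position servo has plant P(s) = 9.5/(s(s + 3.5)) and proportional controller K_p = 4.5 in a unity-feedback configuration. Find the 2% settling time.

Closed-loop characteristic equation: s² + 3.5s + 42.75 = 0, so ω_n = 6.538 rad/s and ζ = 3.5/(2·6.538) = 0.2677.
2% settling time T_s ≈ 4/(ζω_n) = 4/1.75 = 2.29 s.

T_s ≈ 2.29 s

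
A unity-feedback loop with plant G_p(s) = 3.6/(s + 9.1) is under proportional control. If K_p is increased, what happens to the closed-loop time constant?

Closed-loop pole is at s = −(9.1+K_p·3.6); larger K_p moves it further left, so τ = 1/(9.1+K_p·3.6) decreases.

decrease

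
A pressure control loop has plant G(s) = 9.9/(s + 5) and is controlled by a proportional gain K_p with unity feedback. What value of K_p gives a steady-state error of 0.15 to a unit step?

The loop is type 0, so e_ss(step) = 1/(1 + K_pos) with K_pos = K_p·G(0).
G(0) = 1.98. Require 1/(1 + K_p·1.98) = 0.15, so 1 + 1.98·K_p = 6.667.
K_p = (6.667 − 1)/1.98 = 2.86.

K_p = 2.86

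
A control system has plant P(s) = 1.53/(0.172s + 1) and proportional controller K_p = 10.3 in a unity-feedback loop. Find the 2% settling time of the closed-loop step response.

Closed loop: T(s) = K_p·P/(1+K_p·P) = 15.76/(0.172s + 1 + 15.76), with pole at s = −(1 + 15.76)/0.172 = −97.44.
τ = 1/97.44 = 0.01026 s, so 2% settling time ≈ 4τ = 0.0411 s.

T_s ≈ 0.0411 s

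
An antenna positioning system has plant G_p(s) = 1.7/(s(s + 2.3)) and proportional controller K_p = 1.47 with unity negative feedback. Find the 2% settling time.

T_s ≈ 3.48 s

Closed-loop characteristic equation: s² + 2.3s + 2.499 = 0, so ω_n = 1.581 rad/s and ζ = 2.3/(2·1.581) = 0.7275.
2% settling time T_s ≈ 4/(ζω_n) = 4/1.15 = 3.48 s.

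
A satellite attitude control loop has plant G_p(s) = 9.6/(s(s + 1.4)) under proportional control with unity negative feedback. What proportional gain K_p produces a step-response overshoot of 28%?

K_p = 0.362

From %OS = 100·exp(−πζ/√(1−ζ²)) = 28%, ζ = −ln(0.28)/√(π²+ln²(0.28)) = 0.3755.
Characteristic equation s² + 1.4s + 9.6K_p = 0 gives ζ = 1.4/(2√(9.6K_p)).
Setting ζ = 0.3755: √(9.6K_p) = 1.4/(2·0.3755) = 1.864, so K_p = 3.474/9.6 = 0.362.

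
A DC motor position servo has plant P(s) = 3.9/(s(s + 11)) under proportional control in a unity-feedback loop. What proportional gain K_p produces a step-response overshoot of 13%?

K_p = 26.1

From %OS = 100·exp(−πζ/√(1−ζ²)) = 13%, ζ = −ln(0.13)/√(π²+ln²(0.13)) = 0.5446.
Characteristic equation s² + 11s + 3.9K_p = 0 gives ζ = 11/(2√(3.9K_p)).
Setting ζ = 0.5446: √(3.9K_p) = 11/(2·0.5446) = 10.1, so K_p = 102/3.9 = 26.1.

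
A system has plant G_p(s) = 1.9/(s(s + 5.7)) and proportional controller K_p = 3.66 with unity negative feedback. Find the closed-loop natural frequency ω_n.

With unity feedback the closed-loop characteristic equation is s² + 5.7s + 3.66·1.9 = s² + 5.7s + 6.954 = 0.
So ω_n² = 6.954 ⇒ ω_n = 2.637 rad/s, and ζ = 5.7/(2ω_n) = 1.08.

ω_n = 2.64 rad/s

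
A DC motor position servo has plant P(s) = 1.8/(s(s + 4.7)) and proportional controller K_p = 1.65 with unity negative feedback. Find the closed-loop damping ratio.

ζ = 1.36

1 + K_p·P(s) = 0 gives s² + 4.7s + 2.97 = 0.
So ω_n² = 2.97 ⇒ ω_n = 1.723 rad/s, and ζ = 4.7/(2ω_n) = 1.36.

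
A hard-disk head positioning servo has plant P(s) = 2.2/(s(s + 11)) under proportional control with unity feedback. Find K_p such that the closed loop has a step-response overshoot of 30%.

From %OS = 100·exp(−πζ/√(1−ζ²)) = 30%, ζ = −ln(0.3)/√(π²+ln²(0.3)) = 0.3579.
Characteristic equation s² + 11s + 2.2K_p = 0 gives ζ = 11/(2√(2.2K_p)).
Setting ζ = 0.3579: √(2.2K_p) = 11/(2·0.3579) = 15.37, so K_p = 236.2/2.2 = 107.

K_p = 107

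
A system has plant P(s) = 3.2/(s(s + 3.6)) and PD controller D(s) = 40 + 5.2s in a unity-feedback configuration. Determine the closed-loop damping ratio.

Forward path: (40 + 5.2s)·3.2/(s(s+3.6)). The closed-loop characteristic equation is s² + (3.6 + 3.2·5.2)s + 3.2·40 = 0.
That is s² + 20.24s + 128 = 0, so ω_n = 11.31 rad/s and ζ = 20.24/(2·11.31) = 0.8945.

ζ = 0.894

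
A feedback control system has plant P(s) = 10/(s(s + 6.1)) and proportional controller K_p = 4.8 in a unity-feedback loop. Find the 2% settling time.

T_s ≈ 1.31 s

The closed-loop denominator s² + 6.1s + 48 gives ω_n = √48 = 6.928 and ζ = 6.1/(2ω_n) = 0.4402.
2% settling time T_s ≈ 4/(ζω_n) = 4/3.05 = 1.31 s.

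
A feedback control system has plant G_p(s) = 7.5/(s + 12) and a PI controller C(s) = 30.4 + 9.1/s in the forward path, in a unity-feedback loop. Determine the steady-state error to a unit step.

The open loop C(s)G_p(s) has a pole at the origin (type 1), so the static position error constant is infinite and e_ss = 1/(1+∞) = 0.

0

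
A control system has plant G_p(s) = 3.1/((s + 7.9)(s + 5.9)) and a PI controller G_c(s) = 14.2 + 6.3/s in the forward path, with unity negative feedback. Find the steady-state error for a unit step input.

The open loop G_c(s)G_p(s) has a pole at the origin (type 1), so the static position error constant is infinite and e_ss = 1/(1+∞) = 0.

0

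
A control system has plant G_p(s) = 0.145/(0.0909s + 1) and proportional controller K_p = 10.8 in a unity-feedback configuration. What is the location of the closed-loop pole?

Closed loop: T(s) = K_p·G_p/(1+K_p·G_p) = 1.566/(0.0909s + 1 + 1.566), with pole at s = −(1 + 1.566)/0.0909 = −28.23.

s = -28.23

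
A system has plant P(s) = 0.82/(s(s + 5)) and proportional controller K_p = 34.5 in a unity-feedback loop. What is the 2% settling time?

T_s ≈ 1.6 s

Closed-loop characteristic equation: s² + 5s + 28.29 = 0, so ω_n = 5.319 rad/s and ζ = 5/(2·5.319) = 0.47.
2% settling time T_s ≈ 4/(ζω_n) = 4/2.5 = 1.6 s.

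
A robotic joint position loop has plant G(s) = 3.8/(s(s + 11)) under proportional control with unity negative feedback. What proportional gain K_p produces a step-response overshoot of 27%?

From %OS = 100·exp(−πζ/√(1−ζ²)) = 27%, ζ = −ln(0.27)/√(π²+ln²(0.27)) = 0.3847.
Characteristic equation s² + 11s + 3.8K_p = 0 gives ζ = 11/(2√(3.8K_p)).
Setting ζ = 0.3847: √(3.8K_p) = 11/(2·0.3847) = 14.3, so K_p = 204.4/3.8 = 53.8.

K_p = 53.8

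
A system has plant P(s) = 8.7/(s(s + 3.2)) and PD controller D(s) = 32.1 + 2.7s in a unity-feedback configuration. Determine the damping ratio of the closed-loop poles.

Forward path: (32.1 + 2.7s)·8.7/(s(s+3.2)). The closed-loop characteristic equation is s² + (3.2 + 8.7·2.7)s + 8.7·32.1 = 0.
That is s² + 26.69s + 279.3 = 0, so ω_n = 16.71 rad/s and ζ = 26.69/(2·16.71) = 0.7986.

ζ = 0.799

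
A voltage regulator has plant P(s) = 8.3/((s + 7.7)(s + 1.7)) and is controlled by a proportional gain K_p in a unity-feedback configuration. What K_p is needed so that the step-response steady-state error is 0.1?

K_p = 14.2

For a type-0 loop with proportional control, e_ss = 1/(1 + K_p·P(0)).
P(0) = 0.6341. Require 1/(1 + K_p·0.6341) = 0.1, so 1 + 0.6341·K_p = 10.
K_p = (10 − 1)/0.6341 = 14.2.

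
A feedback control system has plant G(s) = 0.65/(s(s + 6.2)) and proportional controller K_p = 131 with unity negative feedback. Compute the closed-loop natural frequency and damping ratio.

ω_n = 9.23 rad/s, ζ = 0.336

With unity feedback the closed-loop characteristic equation is s² + 6.2s + 131·0.65 = s² + 6.2s + 85.15 = 0.
Matching s² + 2ζω_n s + ω_n²: ω_n = √85.15 = 9.228 rad/s and 2ζω_n = 6.2, so ζ = 6.2/(2·9.228) = 0.336.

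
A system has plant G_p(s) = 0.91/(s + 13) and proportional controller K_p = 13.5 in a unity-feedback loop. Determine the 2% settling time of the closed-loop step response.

T_s ≈ 0.158 s

Closed-loop transfer function: T(s) = K_p·G_p(s)/(1 + K_p·G_p(s)) = 12.29/(s + 13 + 12.29) = 12.29/(s + 25.29).
Time constant τ = 1/25.29 = 0.03955 s, so the 2% settling time is about 4τ = 0.158 s.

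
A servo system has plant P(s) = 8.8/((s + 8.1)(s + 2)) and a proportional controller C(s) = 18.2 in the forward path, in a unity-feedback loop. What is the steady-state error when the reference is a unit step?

The loop is type 0. Static position error constant K_pos = C(0)·P(0) = 18.2·0.5432 = 9.886.
Steady-state error to a unit step: e_ss = 1/(1+K_pos) = 1/10.89 = 0.0919.

0.0919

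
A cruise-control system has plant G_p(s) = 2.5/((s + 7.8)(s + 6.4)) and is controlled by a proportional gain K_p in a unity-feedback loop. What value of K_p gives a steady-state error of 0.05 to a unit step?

The loop is type 0, so e_ss(step) = 1/(1 + K_pos) with K_pos = K_p·G_p(0).
G_p(0) = 0.05008. Require 1/(1 + K_p·0.05008) = 0.05, so 1 + 0.05008·K_p = 20.
K_p = (20 − 1)/0.05008 = 379.

K_p = 379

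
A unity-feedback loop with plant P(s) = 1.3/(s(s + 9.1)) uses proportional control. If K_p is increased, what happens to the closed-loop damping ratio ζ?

decrease

ζ = 9.1/(2√(1.3K_p)); increasing K_p raises the denominator, so ζ falls.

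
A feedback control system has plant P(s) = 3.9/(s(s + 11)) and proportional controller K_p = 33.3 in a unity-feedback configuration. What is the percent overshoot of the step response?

17.7%

From 1 + K_pP(s) = 0: s² + 11s + 129.9 = 0 ⇒ ω_n = 11.4, ζ = 0.4826.
%OS = 100·exp(−πζ/√(1−ζ²)) = 100·exp(−π·0.4826/√0.7671) = 17.7%.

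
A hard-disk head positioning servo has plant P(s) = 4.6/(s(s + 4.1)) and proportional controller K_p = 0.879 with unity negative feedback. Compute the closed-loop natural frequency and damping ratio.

ω_n = 2.01 rad/s, ζ = 1.02

With unity feedback the closed-loop characteristic equation is s² + 4.1s + 0.879·4.6 = s² + 4.1s + 4.043 = 0.
So ω_n² = 4.043 ⇒ ω_n = 2.011 rad/s, and ζ = 4.1/(2ω_n) = 1.02.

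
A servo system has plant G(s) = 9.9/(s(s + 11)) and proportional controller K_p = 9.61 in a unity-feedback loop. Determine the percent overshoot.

The closed-loop denominator s² + 11s + 95.14 gives ω_n = √95.14 = 9.754 and ζ = 11/(2ω_n) = 0.5639.
%OS = 100·exp(−πζ/√(1−ζ²)) = 100·exp(−π·0.5639/√0.682) = 11.7%.

11.7%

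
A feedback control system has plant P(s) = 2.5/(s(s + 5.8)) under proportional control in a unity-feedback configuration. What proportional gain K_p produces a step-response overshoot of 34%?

K_p = 31.9

From %OS = 100·exp(−πζ/√(1−ζ²)) = 34%, ζ = −ln(0.34)/√(π²+ln²(0.34)) = 0.3248.
Characteristic equation s² + 5.8s + 2.5K_p = 0 gives ζ = 5.8/(2√(2.5K_p)).
Setting ζ = 0.3248: √(2.5K_p) = 5.8/(2·0.3248) = 8.929, so K_p = 79.73/2.5 = 31.9.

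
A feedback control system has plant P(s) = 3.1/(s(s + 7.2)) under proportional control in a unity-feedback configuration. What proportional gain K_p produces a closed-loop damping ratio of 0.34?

K_p = 36.2

Closed-loop characteristic equation: s² + 7.2s + K_p·3.1 = 0.
So ω_n = √(3.1K_p) and 2ζω_n = 7.2, giving ζ = 7.2/(2√(3.1K_p)).
Setting ζ = 0.34: √(3.1K_p) = 7.2/(2·0.34) = 10.59, so K_p = 112.1/3.1 = 36.2.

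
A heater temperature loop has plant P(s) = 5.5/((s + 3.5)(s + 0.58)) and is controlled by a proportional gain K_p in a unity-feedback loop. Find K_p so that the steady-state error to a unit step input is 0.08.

K_p = 4.24

For a type-0 loop with proportional control, e_ss = 1/(1 + K_p·P(0)).
P(0) = 2.709. Require 1/(1 + K_p·2.709) = 0.08, so 1 + 2.709·K_p = 12.5.
K_p = (12.5 − 1)/2.709 = 4.24.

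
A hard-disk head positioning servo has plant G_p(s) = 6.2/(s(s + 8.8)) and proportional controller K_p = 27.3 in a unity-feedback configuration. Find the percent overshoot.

The closed-loop denominator s² + 8.8s + 169.3 gives ω_n = √169.3 = 13.01 and ζ = 8.8/(2ω_n) = 0.3382.
%OS = 100·exp(−πζ/√(1−ζ²)) = 100·exp(−π·0.3382/√0.8856) = 32.3%.

32.3%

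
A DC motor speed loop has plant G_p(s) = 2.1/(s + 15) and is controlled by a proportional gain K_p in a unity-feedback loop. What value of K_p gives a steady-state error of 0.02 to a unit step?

K_p = 350

Steady-state error for a unit step on this type-0 loop is 1/(1 + K_p·G_p(0)).
G_p(0) = 0.14. Require 1/(1 + K_p·0.14) = 0.02, so 1 + 0.14·K_p = 50.
K_p = (50 − 1)/0.14 = 350.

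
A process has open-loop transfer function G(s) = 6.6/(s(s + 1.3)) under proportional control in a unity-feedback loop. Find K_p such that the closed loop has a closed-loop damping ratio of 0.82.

K_p = 0.0952

Closed-loop characteristic equation: s² + 1.3s + K_p·6.6 = 0.
So ω_n = √(6.6K_p) and 2ζω_n = 1.3, giving ζ = 1.3/(2√(6.6K_p)).
Setting ζ = 0.82: √(6.6K_p) = 1.3/(2·0.82) = 0.7927, so K_p = 0.6283/6.6 = 0.0952.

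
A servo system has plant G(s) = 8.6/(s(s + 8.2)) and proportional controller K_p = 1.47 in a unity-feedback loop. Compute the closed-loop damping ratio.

The closed-loop denominator is s(s+8.2) + 1.47·8.6 = s² + 8.2s + 12.64.
So ω_n² = 12.64 ⇒ ω_n = 3.556 rad/s, and ζ = 8.2/(2ω_n) = 1.15.

ζ = 1.15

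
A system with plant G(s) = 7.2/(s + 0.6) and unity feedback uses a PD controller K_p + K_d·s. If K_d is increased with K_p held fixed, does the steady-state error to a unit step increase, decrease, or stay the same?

K_d affects only the transient (the s-coefficient); the DC loop gain, and hence e_ss, depends only on K_p.

unchanged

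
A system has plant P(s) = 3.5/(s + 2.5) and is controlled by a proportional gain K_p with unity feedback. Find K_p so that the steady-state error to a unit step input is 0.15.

The loop is type 0, so e_ss(step) = 1/(1 + K_pos) with K_pos = K_p·P(0).
P(0) = 1.4. Require 1/(1 + K_p·1.4) = 0.15, so 1 + 1.4·K_p = 6.667.
K_p = (6.667 − 1)/1.4 = 4.05.

K_p = 4.05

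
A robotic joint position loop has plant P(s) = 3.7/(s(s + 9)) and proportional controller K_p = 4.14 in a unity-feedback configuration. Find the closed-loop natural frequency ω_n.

The closed-loop denominator is s(s+9) + 4.14·3.7 = s² + 9s + 15.32.
Matching s² + 2ζω_n s + ω_n²: ω_n = √15.32 = 3.914 rad/s and 2ζω_n = 9, so ζ = 9/(2·3.914) = 1.15.

ω_n = 3.91 rad/s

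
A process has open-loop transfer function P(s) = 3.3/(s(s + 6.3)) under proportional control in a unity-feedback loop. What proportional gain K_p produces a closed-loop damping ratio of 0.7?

K_p = 6.14

Closed-loop characteristic equation: s² + 6.3s + K_p·3.3 = 0.
So ω_n = √(3.3K_p) and 2ζω_n = 6.3, giving ζ = 6.3/(2√(3.3K_p)).
Setting ζ = 0.7: √(3.3K_p) = 6.3/(2·0.7) = 4.5, so K_p = 20.25/3.3 = 6.14.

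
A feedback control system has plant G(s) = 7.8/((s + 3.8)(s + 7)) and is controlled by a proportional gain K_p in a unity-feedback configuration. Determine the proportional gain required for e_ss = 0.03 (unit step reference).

The loop is type 0, so e_ss(step) = 1/(1 + K_pos) with K_pos = K_p·G(0).
G(0) = 0.2932. Require 1/(1 + K_p·0.2932) = 0.03, so 1 + 0.2932·K_p = 33.33.
K_p = (33.33 − 1)/0.2932 = 110.

K_p = 110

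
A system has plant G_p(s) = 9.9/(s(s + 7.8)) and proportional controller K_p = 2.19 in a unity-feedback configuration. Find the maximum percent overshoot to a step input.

Closed-loop characteristic equation: s² + 7.8s + 21.68 = 0, so ω_n = 4.656 rad/s and ζ = 7.8/(2·4.656) = 0.8376.
%OS = 100·exp(−πζ/√(1−ζ²)) = 100·exp(−π·0.8376/√0.2985) = 0.81%.

0.81%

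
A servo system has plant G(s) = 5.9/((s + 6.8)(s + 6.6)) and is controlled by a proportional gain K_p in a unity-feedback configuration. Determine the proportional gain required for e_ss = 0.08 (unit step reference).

K_p = 87.5

Steady-state error for a unit step on this type-0 loop is 1/(1 + K_p·G(0)).
G(0) = 0.1315. Require 1/(1 + K_p·0.1315) = 0.08, so 1 + 0.1315·K_p = 12.5.
K_p = (12.5 − 1)/0.1315 = 87.5.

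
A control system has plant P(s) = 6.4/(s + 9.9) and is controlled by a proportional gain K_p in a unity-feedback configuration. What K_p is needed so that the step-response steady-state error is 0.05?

The loop is type 0, so e_ss(step) = 1/(1 + K_pos) with K_pos = K_p·P(0).
P(0) = 0.6465. Require 1/(1 + K_p·0.6465) = 0.05, so 1 + 0.6465·K_p = 20.
K_p = (20 − 1)/0.6465 = 29.4.

K_p = 29.4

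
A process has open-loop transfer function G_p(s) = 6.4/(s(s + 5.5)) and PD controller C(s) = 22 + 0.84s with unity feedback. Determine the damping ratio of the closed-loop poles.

Forward path: (22 + 0.84s)·6.4/(s(s+5.5)). The closed-loop characteristic equation is s² + (5.5 + 6.4·0.84)s + 6.4·22 = 0.
That is s² + 10.88s + 140.8 = 0, so ω_n = 11.87 rad/s and ζ = 10.88/(2·11.87) = 0.4583.

ζ = 0.458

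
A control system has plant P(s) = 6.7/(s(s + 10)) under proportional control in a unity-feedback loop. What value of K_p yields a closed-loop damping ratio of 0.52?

Closed-loop characteristic equation: s² + 10s + K_p·6.7 = 0.
So ω_n = √(6.7K_p) and 2ζω_n = 10, giving ζ = 10/(2√(6.7K_p)).
Setting ζ = 0.52: √(6.7K_p) = 10/(2·0.52) = 9.615, so K_p = 92.46/6.7 = 13.8.

K_p = 13.8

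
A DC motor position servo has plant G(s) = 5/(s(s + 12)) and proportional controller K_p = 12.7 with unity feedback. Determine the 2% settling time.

Closed-loop characteristic equation: s² + 12s + 63.5 = 0, so ω_n = 7.969 rad/s and ζ = 12/(2·7.969) = 0.7529.
2% settling time T_s ≈ 4/(ζω_n) = 4/6 = 0.667 s.

T_s ≈ 0.667 s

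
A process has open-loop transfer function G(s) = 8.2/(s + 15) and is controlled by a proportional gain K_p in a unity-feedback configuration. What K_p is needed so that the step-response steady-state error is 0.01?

Steady-state error for a unit step on this type-0 loop is 1/(1 + K_p·G(0)).
G(0) = 0.5467. Require 1/(1 + K_p·0.5467) = 0.01, so 1 + 0.5467·K_p = 100.
K_p = (100 − 1)/0.5467 = 181.

K_p = 181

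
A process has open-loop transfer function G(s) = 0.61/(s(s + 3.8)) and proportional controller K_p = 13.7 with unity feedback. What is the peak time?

T_p = 1.44 s

Closed-loop characteristic equation: s² + 3.8s + 8.357 = 0, so ω_n = 2.891 rad/s and ζ = 3.8/(2·2.891) = 0.6572.
Damped frequency ω_d = ω_n√(1−ζ²) = 2.179 rad/s, so peak time T_p = π/ω_d = 1.44 s.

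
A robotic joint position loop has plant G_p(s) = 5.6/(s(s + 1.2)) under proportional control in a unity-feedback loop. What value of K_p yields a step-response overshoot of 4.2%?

From %OS = 100·exp(−πζ/√(1−ζ²)) = 4.2%, ζ = −ln(0.042)/√(π²+ln²(0.042)) = 0.7103.
Characteristic equation s² + 1.2s + 5.6K_p = 0 gives ζ = 1.2/(2√(5.6K_p)).
Setting ζ = 0.7103: √(5.6K_p) = 1.2/(2·0.7103) = 0.8447, so K_p = 0.7136/5.6 = 0.127.

K_p = 0.127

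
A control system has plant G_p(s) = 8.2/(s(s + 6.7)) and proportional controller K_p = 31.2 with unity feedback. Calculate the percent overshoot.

51%

From 1 + K_pG_p(s) = 0: s² + 6.7s + 255.8 = 0 ⇒ ω_n = 15.99, ζ = 0.2094.
%OS = 100·exp(−πζ/√(1−ζ²)) = 100·exp(−π·0.2094/√0.9561) = 51%.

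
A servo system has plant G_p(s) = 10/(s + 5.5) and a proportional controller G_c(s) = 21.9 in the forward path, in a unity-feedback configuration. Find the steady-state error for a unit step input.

0.0245

The loop is type 0. Static position error constant K_pos = G_c(0)·G_p(0) = 21.9·1.818 = 39.82.
Steady-state error to a unit step: e_ss = 1/(1+K_pos) = 1/40.82 = 0.0245.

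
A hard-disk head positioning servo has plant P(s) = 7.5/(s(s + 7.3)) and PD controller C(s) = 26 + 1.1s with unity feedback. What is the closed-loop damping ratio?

ζ = 0.557

Forward path: (26 + 1.1s)·7.5/(s(s+7.3)). The closed-loop characteristic equation is s² + (7.3 + 7.5·1.1)s + 7.5·26 = 0.
That is s² + 15.55s + 195 = 0, so ω_n = 13.96 rad/s and ζ = 15.55/(2·13.96) = 0.5568.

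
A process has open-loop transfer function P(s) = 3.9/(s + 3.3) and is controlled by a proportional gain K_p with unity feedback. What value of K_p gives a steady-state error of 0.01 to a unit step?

K_p = 83.8

The loop is type 0, so e_ss(step) = 1/(1 + K_pos) with K_pos = K_p·P(0).
P(0) = 1.182. Require 1/(1 + K_p·1.182) = 0.01, so 1 + 1.182·K_p = 100.
K_p = (100 − 1)/1.182 = 83.8.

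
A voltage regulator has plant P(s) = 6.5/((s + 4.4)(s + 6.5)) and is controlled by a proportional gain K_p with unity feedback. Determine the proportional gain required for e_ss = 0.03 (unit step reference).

K_p = 142

For a type-0 loop with proportional control, e_ss = 1/(1 + K_p·P(0)).
P(0) = 0.2273. Require 1/(1 + K_p·0.2273) = 0.03, so 1 + 0.2273·K_p = 33.33.
K_p = (33.33 − 1)/0.2273 = 142.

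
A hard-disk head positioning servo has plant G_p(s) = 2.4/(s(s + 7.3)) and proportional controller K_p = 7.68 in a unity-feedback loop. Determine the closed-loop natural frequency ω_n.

ω_n = 4.29 rad/s

With unity feedback the closed-loop characteristic equation is s² + 7.3s + 7.68·2.4 = s² + 7.3s + 18.43 = 0.
So ω_n² = 18.43 ⇒ ω_n = 4.293 rad/s, and ζ = 7.3/(2ω_n) = 0.85.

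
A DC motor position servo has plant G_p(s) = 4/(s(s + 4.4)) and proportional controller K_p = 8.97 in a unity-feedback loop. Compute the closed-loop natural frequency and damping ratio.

With unity feedback the closed-loop characteristic equation is s² + 4.4s + 8.97·4 = s² + 4.4s + 35.88 = 0.
Matching s² + 2ζω_n s + ω_n²: ω_n = √35.88 = 5.99 rad/s and 2ζω_n = 4.4, so ζ = 4.4/(2·5.99) = 0.367.

ω_n = 5.99 rad/s, ζ = 0.367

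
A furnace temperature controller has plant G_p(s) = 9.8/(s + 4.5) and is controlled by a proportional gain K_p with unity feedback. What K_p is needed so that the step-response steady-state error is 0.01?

The loop is type 0, so e_ss(step) = 1/(1 + K_pos) with K_pos = K_p·G_p(0).
G_p(0) = 2.178. Require 1/(1 + K_p·2.178) = 0.01, so 1 + 2.178·K_p = 100.
K_p = (100 − 1)/2.178 = 45.5.

K_p = 45.5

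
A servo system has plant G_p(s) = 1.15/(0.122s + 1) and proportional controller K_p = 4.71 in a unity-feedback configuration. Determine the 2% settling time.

T_s ≈ 0.0761 s

Closed loop: T(s) = K_p·G_p/(1+K_p·G_p) = 5.416/(0.122s + 1 + 5.416), with pole at s = −(1 + 5.416)/0.122 = −52.59.
τ = 1/52.59 = 0.01901 s, so 2% settling time ≈ 4τ = 0.0761 s.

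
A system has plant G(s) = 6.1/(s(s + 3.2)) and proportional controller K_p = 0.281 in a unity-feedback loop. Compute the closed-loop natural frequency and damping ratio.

With unity feedback the closed-loop characteristic equation is s² + 3.2s + 0.281·6.1 = s² + 3.2s + 1.714 = 0.
So ω_n² = 1.714 ⇒ ω_n = 1.309 rad/s, and ζ = 3.2/(2ω_n) = 1.22.

ω_n = 1.31 rad/s, ζ = 1.22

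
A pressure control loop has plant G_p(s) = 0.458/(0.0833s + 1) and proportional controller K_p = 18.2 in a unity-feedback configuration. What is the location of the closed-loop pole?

Closed loop: T(s) = K_p·G_p/(1+K_p·G_p) = 8.336/(0.0833s + 1 + 8.336), with pole at s = −(1 + 8.336)/0.0833 = −112.1.

s = -112.1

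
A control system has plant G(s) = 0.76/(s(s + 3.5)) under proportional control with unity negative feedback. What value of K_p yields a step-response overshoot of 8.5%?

From %OS = 100·exp(−πζ/√(1−ζ²)) = 8.5%, ζ = −ln(0.085)/√(π²+ln²(0.085)) = 0.6173.
Characteristic equation s² + 3.5s + 0.76K_p = 0 gives ζ = 3.5/(2√(0.76K_p)).
Setting ζ = 0.6173: √(0.76K_p) = 3.5/(2·0.6173) = 2.835, so K_p = 8.036/0.76 = 10.6.

K_p = 10.6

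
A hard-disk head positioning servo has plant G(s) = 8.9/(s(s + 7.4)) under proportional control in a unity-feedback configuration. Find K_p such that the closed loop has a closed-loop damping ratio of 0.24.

Closed-loop characteristic equation: s² + 7.4s + K_p·8.9 = 0.
So ω_n = √(8.9K_p) and 2ζω_n = 7.4, giving ζ = 7.4/(2√(8.9K_p)).
Setting ζ = 0.24: √(8.9K_p) = 7.4/(2·0.24) = 15.42, so K_p = 237.7/8.9 = 26.7.

K_p = 26.7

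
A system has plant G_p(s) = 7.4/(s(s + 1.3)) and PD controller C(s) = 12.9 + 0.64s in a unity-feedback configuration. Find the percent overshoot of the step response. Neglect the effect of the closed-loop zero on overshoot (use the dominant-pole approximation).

Forward path: (12.9 + 0.64s)·7.4/(s(s+1.3)). The closed-loop characteristic equation is s² + (1.3 + 7.4·0.64)s + 7.4·12.9 = 0.
That is s² + 6.036s + 95.46 = 0, so ω_n = 9.77 rad/s and ζ = 6.036/(2·9.77) = 0.3089.
%OS = 100·exp(−πζ/√(1−ζ²)) = 36%.

36%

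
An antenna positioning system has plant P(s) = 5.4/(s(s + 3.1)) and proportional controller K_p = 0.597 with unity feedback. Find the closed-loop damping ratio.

The closed-loop denominator is s(s+3.1) + 0.597·5.4 = s² + 3.1s + 3.224.
So ω_n² = 3.224 ⇒ ω_n = 1.795 rad/s, and ζ = 3.1/(2ω_n) = 0.863.

ζ = 0.863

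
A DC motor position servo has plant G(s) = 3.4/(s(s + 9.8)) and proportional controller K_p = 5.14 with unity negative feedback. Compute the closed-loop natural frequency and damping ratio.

ω_n = 4.18 rad/s, ζ = 1.17

The closed-loop denominator is s(s+9.8) + 5.14·3.4 = s² + 9.8s + 17.48.
So ω_n² = 17.48 ⇒ ω_n = 4.18 rad/s, and ζ = 9.8/(2ω_n) = 1.17.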